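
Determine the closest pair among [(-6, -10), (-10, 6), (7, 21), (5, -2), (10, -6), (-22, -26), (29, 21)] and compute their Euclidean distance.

Computing all pairwise distances among 7 points:

d((-6, -10), (-10, 6)) = 16.4924
d((-6, -10), (7, 21)) = 33.6155
d((-6, -10), (5, -2)) = 13.6015
d((-6, -10), (10, -6)) = 16.4924
d((-6, -10), (-22, -26)) = 22.6274
d((-6, -10), (29, 21)) = 46.7547
d((-10, 6), (7, 21)) = 22.6716
d((-10, 6), (5, -2)) = 17.0
d((-10, 6), (10, -6)) = 23.3238
d((-10, 6), (-22, -26)) = 34.176
d((-10, 6), (29, 21)) = 41.7852
d((7, 21), (5, -2)) = 23.0868
d((7, 21), (10, -6)) = 27.1662
d((7, 21), (-22, -26)) = 55.2268
d((7, 21), (29, 21)) = 22.0
d((5, -2), (10, -6)) = 6.4031 <-- minimum
d((5, -2), (-22, -26)) = 36.1248
d((5, -2), (29, 21)) = 33.2415
d((10, -6), (-22, -26)) = 37.7359
d((10, -6), (29, 21)) = 33.0151
d((-22, -26), (29, 21)) = 69.3542

Closest pair: (5, -2) and (10, -6) with distance 6.4031

The closest pair is (5, -2) and (10, -6) with Euclidean distance 6.4031. For 7 points, brute-force pairwise comparison is shown above. For large n, the divide-and-conquer algorithm (sort by x, recurse on halves, check the dividing strip) achieves O(n log n).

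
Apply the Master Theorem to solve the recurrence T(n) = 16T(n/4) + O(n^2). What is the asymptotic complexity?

Master Theorem for T(n) = 16T(n/4) + O(n^2):

a = 16, b = 4, c = 2
log_b(a) = log_4(16) = 2.0000

Case 2: c = 2 = log_4(16) = 2.0000
T(n) = O(n^2 log n) = O(n^2 log n)

For T(n) = 16T(n/4) + O(n^2): log_4(16) = 2.0000. This is Case 2 of the Master Theorem (c = log_b(a), equal work at all levels), giving O(n^2 log n).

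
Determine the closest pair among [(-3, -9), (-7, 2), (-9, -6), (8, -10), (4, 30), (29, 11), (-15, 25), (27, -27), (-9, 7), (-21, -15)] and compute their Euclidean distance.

Computing all pairwise distances among 10 points:

d((-3, -9), (-7, 2)) = 11.7047
d((-3, -9), (-9, -6)) = 6.7082
d((-3, -9), (8, -10)) = 11.0454
d((-3, -9), (4, 30)) = 39.6232
d((-3, -9), (29, 11)) = 37.7359
d((-3, -9), (-15, 25)) = 36.0555
d((-3, -9), (27, -27)) = 34.9857
d((-3, -9), (-9, 7)) = 17.088
d((-3, -9), (-21, -15)) = 18.9737
d((-7, 2), (-9, -6)) = 8.2462
d((-7, 2), (8, -10)) = 19.2094
d((-7, 2), (4, 30)) = 30.0832
d((-7, 2), (29, 11)) = 37.108
d((-7, 2), (-15, 25)) = 24.3516
d((-7, 2), (27, -27)) = 44.6878
d((-7, 2), (-9, 7)) = 5.3852 <-- minimum
d((-7, 2), (-21, -15)) = 22.0227
d((-9, -6), (8, -10)) = 17.4642
d((-9, -6), (4, 30)) = 38.2753
d((-9, -6), (29, 11)) = 41.6293
d((-9, -6), (-15, 25)) = 31.5753
d((-9, -6), (27, -27)) = 41.6773
d((-9, -6), (-9, 7)) = 13.0
d((-9, -6), (-21, -15)) = 15.0
d((8, -10), (4, 30)) = 40.1995
d((8, -10), (29, 11)) = 29.6985
d((8, -10), (-15, 25)) = 41.8808
d((8, -10), (27, -27)) = 25.4951
d((8, -10), (-9, 7)) = 24.0416
d((8, -10), (-21, -15)) = 29.4279
d((4, 30), (29, 11)) = 31.4006
d((4, 30), (-15, 25)) = 19.6469
d((4, 30), (27, -27)) = 61.4654
d((4, 30), (-9, 7)) = 26.4197
d((4, 30), (-21, -15)) = 51.4782
d((29, 11), (-15, 25)) = 46.1736
d((29, 11), (27, -27)) = 38.0526
d((29, 11), (-9, 7)) = 38.2099
d((29, 11), (-21, -15)) = 56.356
d((-15, 25), (27, -27)) = 66.8431
d((-15, 25), (-9, 7)) = 18.9737
d((-15, 25), (-21, -15)) = 40.4475
d((27, -27), (-9, 7)) = 49.5177
d((27, -27), (-21, -15)) = 49.4773
d((-9, 7), (-21, -15)) = 25.0599

Closest pair: (-7, 2) and (-9, 7) with distance 5.3852

The closest pair is (-7, 2) and (-9, 7) with Euclidean distance 5.3852. For 10 points, brute-force pairwise comparison is shown above. For large n, the divide-and-conquer algorithm (sort by x, recurse on halves, check the dividing strip) achieves O(n log n).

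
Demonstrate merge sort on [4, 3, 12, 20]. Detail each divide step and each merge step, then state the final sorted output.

Merge sort trace:

Split: [4, 3, 12, 20] -> [4, 3] and [12, 20]
  Split: [4, 3] -> [4] and [3]
  Merge: [4] + [3] -> [3, 4]
  Split: [12, 20] -> [12] and [20]
  Merge: [12] + [20] -> [12, 20]
Merge: [3, 4] + [12, 20] -> [3, 4, 12, 20]

Final sorted array: [3, 4, 12, 20]

The merge sort proceeds by recursively splitting the array and merging sorted halves.
After all merges, the sorted array is [3, 4, 12, 20].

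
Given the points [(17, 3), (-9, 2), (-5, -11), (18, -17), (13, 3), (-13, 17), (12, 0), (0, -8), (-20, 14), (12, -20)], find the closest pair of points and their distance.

Computing all pairwise distances among 10 points:

d((17, 3), (-9, 2)) = 26.0192
d((17, 3), (-5, -11)) = 26.0768
d((17, 3), (18, -17)) = 20.025
d((17, 3), (13, 3)) = 4.0
d((17, 3), (-13, 17)) = 33.1059
d((17, 3), (12, 0)) = 5.831
d((17, 3), (0, -8)) = 20.2485
d((17, 3), (-20, 14)) = 38.6005
d((17, 3), (12, -20)) = 23.5372
d((-9, 2), (-5, -11)) = 13.6015
d((-9, 2), (18, -17)) = 33.0151
d((-9, 2), (13, 3)) = 22.0227
d((-9, 2), (-13, 17)) = 15.5242
d((-9, 2), (12, 0)) = 21.095
d((-9, 2), (0, -8)) = 13.4536
d((-9, 2), (-20, 14)) = 16.2788
d((-9, 2), (12, -20)) = 30.4138
d((-5, -11), (18, -17)) = 23.7697
d((-5, -11), (13, 3)) = 22.8035
d((-5, -11), (-13, 17)) = 29.1204
d((-5, -11), (12, 0)) = 20.2485
d((-5, -11), (0, -8)) = 5.831
d((-5, -11), (-20, 14)) = 29.1548
d((-5, -11), (12, -20)) = 19.2354
d((18, -17), (13, 3)) = 20.6155
d((18, -17), (-13, 17)) = 46.0109
d((18, -17), (12, 0)) = 18.0278
d((18, -17), (0, -8)) = 20.1246
d((18, -17), (-20, 14)) = 49.0408
d((18, -17), (12, -20)) = 6.7082
d((13, 3), (-13, 17)) = 29.5296
d((13, 3), (12, 0)) = 3.1623 <-- minimum
d((13, 3), (0, -8)) = 17.0294
d((13, 3), (-20, 14)) = 34.7851
d((13, 3), (12, -20)) = 23.0217
d((-13, 17), (12, 0)) = 30.2324
d((-13, 17), (0, -8)) = 28.178
d((-13, 17), (-20, 14)) = 7.6158
d((-13, 17), (12, -20)) = 44.6542
d((12, 0), (0, -8)) = 14.4222
d((12, 0), (-20, 14)) = 34.9285
d((12, 0), (12, -20)) = 20.0
d((0, -8), (-20, 14)) = 29.7321
d((0, -8), (12, -20)) = 16.9706
d((-20, 14), (12, -20)) = 46.6905

Closest pair: (13, 3) and (12, 0) with distance 3.1623

The closest pair is (13, 3) and (12, 0) with Euclidean distance 3.1623. For 10 points, brute-force pairwise comparison is shown above. For large n, the divide-and-conquer algorithm (sort by x, recurse on halves, check the dividing strip) achieves O(n log n).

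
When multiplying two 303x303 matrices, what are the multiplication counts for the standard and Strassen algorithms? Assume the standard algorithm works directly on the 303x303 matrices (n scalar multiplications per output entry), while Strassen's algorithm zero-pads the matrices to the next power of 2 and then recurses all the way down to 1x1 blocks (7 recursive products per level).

Matrix multiplication for 303x303 matrices:

Strassen's algorithm requires power-of-2 dimensions. Pad 303x303 to 512x512 (next power of 2).

Standard algorithm: 303^3 = 27818127 multiplications
Strassen's algorithm: 7^(log2(512)) = 7^9 = 40353607 multiplications
Difference: 27818127 - 40353607 = -12535480 (Strassen uses MORE here due to padding overhead — for small or just-over-power-of-2 n, padding can outweigh the per-level savings)

Standard: 27818127 multiplications (303^3). Strassen: 40353607 multiplications (7^9, after padding to 512x512). Strassen reduces 8 recursive multiplications to 7 at each level.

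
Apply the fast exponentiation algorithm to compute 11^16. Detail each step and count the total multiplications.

Computing 11^16 by squaring (build up from 11^1; each line after the first costs one multiplication):

11^1 = 11
11^2 = (11^1)^2 = 11^2 = 121
11^4 = (11^2)^2 = 121^2 = 14641
11^8 = (11^4)^2 = 14641^2 = 214358881
11^16 = (11^8)^2 = 214358881^2 = 45949729863572161

Result: 45949729863572161
Multiplications needed: 4 (4 lines after 11^1)

11^16 = 45949729863572161. Using exponentiation by squaring, this requires 4 multiplications. The key idea: if the exponent is even, square the half-power; if odd, multiply by the base once.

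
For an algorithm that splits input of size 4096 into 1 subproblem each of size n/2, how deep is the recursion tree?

For divide and conquer with division factor 2:

Problem sizes at each level:
Level 0: 4096
Level 1: 2048
Level 2: 1024
Level 3: 512
Level 4: 256
Level 5: 128
Level 6: 64
Level 7: 32
Level 8: 16
Level 9: 8
Level 10: 4
Level 11: 2
Level 12: 1

The root is level 0 and the size-1 base case is level 12 (the tree spans levels 0 through 12, i.e. 13 levels counting the root), so the depth is the number of divisions: log_2(4096) = 12

The recursion tree depth is log_2(4096) = 12. At each level, the problem size is divided by 2, so it takes 12 divisions to reduce to a base case of size 1. The algorithm makes 1 recursive call at each level.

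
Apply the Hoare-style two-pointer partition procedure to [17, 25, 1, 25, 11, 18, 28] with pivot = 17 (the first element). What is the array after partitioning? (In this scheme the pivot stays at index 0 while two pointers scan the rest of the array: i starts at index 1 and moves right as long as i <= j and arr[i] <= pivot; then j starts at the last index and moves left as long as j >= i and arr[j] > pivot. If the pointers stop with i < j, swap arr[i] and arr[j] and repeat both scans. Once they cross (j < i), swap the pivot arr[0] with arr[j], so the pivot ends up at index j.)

Hoare-style two-pointer partition with pivot = 17:

Initial array: [17, 25, 1, 25, 11, 18, 28]

Pointers start at i = 1, j = 6.
i stops at index 1 (arr[1]=25 > 17), j stops at index 4 (arr[4]=11 <= 17): swap arr[1] and arr[4], array becomes [17, 11, 1, 25, 25, 18, 28]
i ends at 3, j ends at 2: the pointers have crossed (j < i), so scanning stops.

Swap pivot arr[0] with arr[2] to place pivot at position 2: [1, 11, 17, 25, 25, 18, 28]
Pivot position: 2

After partitioning with pivot 17, the array becomes [1, 11, 17, 25, 25, 18, 28]. The pivot is placed at index 2. All elements to the left of the pivot are <= 17, and all elements to the right are > 17.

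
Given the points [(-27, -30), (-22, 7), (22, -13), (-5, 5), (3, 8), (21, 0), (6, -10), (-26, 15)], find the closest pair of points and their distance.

Computing all pairwise distances among 8 points:

d((-27, -30), (-22, 7)) = 37.3363
d((-27, -30), (22, -13)) = 51.8652
d((-27, -30), (-5, 5)) = 41.3401
d((-27, -30), (3, 8)) = 48.4149
d((-27, -30), (21, 0)) = 56.6039
d((-27, -30), (6, -10)) = 38.5876
d((-27, -30), (-26, 15)) = 45.0111
d((-22, 7), (22, -13)) = 48.3322
d((-22, 7), (-5, 5)) = 17.1172
d((-22, 7), (3, 8)) = 25.02
d((-22, 7), (21, 0)) = 43.566
d((-22, 7), (6, -10)) = 32.7567
d((-22, 7), (-26, 15)) = 8.9443
d((22, -13), (-5, 5)) = 32.45
d((22, -13), (3, 8)) = 28.3196
d((22, -13), (21, 0)) = 13.0384
d((22, -13), (6, -10)) = 16.2788
d((22, -13), (-26, 15)) = 55.5698
d((-5, 5), (3, 8)) = 8.544 <-- minimum
d((-5, 5), (21, 0)) = 26.4764
d((-5, 5), (6, -10)) = 18.6011
d((-5, 5), (-26, 15)) = 23.2594
d((3, 8), (21, 0)) = 19.6977
d((3, 8), (6, -10)) = 18.2483
d((3, 8), (-26, 15)) = 29.8329
d((21, 0), (6, -10)) = 18.0278
d((21, 0), (-26, 15)) = 49.3356
d((6, -10), (-26, 15)) = 40.6079

Closest pair: (-5, 5) and (3, 8) with distance 8.544

The closest pair is (-5, 5) and (3, 8) with Euclidean distance 8.544. For 8 points, brute-force pairwise comparison is shown above. For large n, the divide-and-conquer algorithm (sort by x, recurse on halves, check the dividing strip) achieves O(n log n).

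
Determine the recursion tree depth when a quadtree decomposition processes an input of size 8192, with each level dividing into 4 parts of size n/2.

For divide and conquer with division factor 2:

Problem sizes at each level:
Level 0: 8192
Level 1: 4096
Level 2: 2048
Level 3: 1024
Level 4: 512
Level 5: 256
Level 6: 128
Level 7: 64
Level 8: 32
Level 9: 16
Level 10: 8
Level 11: 4
Level 12: 2
Level 13: 1

The root is level 0 and the size-1 base case is level 13 (the tree spans levels 0 through 13, i.e. 14 levels counting the root), so the depth is the number of divisions: log_2(8192) = 13

The recursion tree depth is log_2(8192) = 13. At each level, the problem size is divided by 2, so it takes 13 divisions to reduce to a base case of size 1. The algorithm makes 4 recursive calls at each level.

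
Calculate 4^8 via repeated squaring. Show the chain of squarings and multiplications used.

Computing 4^8 by squaring (build up from 4^1; each line after the first costs one multiplication):

4^1 = 4
4^2 = (4^1)^2 = 4^2 = 16
4^4 = (4^2)^2 = 16^2 = 256
4^8 = (4^4)^2 = 256^2 = 65536

Result: 65536
Multiplications needed: 3 (3 lines after 4^1)

4^8 = 65536. Using exponentiation by squaring, this requires 3 multiplications. The key idea: if the exponent is even, square the half-power; if odd, multiply by the base once.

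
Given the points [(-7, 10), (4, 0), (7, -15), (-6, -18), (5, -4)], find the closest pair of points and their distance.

Computing all pairwise distances among 5 points:

d((-7, 10), (4, 0)) = 14.8661
d((-7, 10), (7, -15)) = 28.6531
d((-7, 10), (-6, -18)) = 28.0179
d((-7, 10), (5, -4)) = 18.4391
d((4, 0), (7, -15)) = 15.2971
d((4, 0), (-6, -18)) = 20.5913
d((4, 0), (5, -4)) = 4.1231 <-- minimum
d((7, -15), (-6, -18)) = 13.3417
d((7, -15), (5, -4)) = 11.1803
d((-6, -18), (5, -4)) = 17.8045

Closest pair: (4, 0) and (5, -4) with distance 4.1231

The closest pair is (4, 0) and (5, -4) with Euclidean distance 4.1231. For 5 points, brute-force pairwise comparison is shown above. For large n, the divide-and-conquer algorithm (sort by x, recurse on halves, check the dividing strip) achieves O(n log n).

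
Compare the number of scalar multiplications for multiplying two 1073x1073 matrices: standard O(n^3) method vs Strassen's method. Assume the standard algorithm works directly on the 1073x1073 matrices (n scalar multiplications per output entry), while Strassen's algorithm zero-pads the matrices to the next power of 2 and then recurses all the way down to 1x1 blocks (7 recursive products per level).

Matrix multiplication for 1073x1073 matrices:

Strassen's algorithm requires power-of-2 dimensions. Pad 1073x1073 to 2048x2048 (next power of 2).

Standard algorithm: 1073^3 = 1235376017 multiplications
Strassen's algorithm: 7^(log2(2048)) = 7^11 = 1977326743 multiplications
Difference: 1235376017 - 1977326743 = -741950726 (Strassen uses MORE here due to padding overhead — for small or just-over-power-of-2 n, padding can outweigh the per-level savings)

Standard: 1235376017 multiplications (1073^3). Strassen: 1977326743 multiplications (7^11, after padding to 2048x2048). Strassen reduces 8 recursive multiplications to 7 at each level.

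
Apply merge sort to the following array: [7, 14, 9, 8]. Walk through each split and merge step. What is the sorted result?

Merge sort trace:

Split: [7, 14, 9, 8] -> [7, 14] and [9, 8]
  Split: [7, 14] -> [7] and [14]
  Merge: [7] + [14] -> [7, 14]
  Split: [9, 8] -> [9] and [8]
  Merge: [9] + [8] -> [8, 9]
Merge: [7, 14] + [8, 9] -> [7, 8, 9, 14]

Final sorted array: [7, 8, 9, 14]

The merge sort proceeds by recursively splitting the array and merging sorted halves.
After all merges, the sorted array is [7, 8, 9, 14].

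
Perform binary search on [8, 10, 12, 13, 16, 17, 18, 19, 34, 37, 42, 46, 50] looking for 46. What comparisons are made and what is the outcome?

Binary search for 46 in [8, 10, 12, 13, 16, 17, 18, 19, 34, 37, 42, 46, 50]:

lo=0, hi=12, mid=6, arr[mid]=18 -> 18 < 46, search right half
lo=7, hi=12, mid=9, arr[mid]=37 -> 37 < 46, search right half
lo=10, hi=12, mid=11, arr[mid]=46 -> Found target at index 11!

Binary search finds 46 at index 11 after 3 comparisons. The search repeatedly halves the search space by comparing with the middle element.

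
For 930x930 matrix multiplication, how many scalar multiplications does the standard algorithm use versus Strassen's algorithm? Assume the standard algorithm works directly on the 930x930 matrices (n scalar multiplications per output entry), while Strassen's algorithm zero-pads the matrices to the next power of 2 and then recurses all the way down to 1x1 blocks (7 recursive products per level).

Matrix multiplication for 930x930 matrices:

Strassen's algorithm requires power-of-2 dimensions. Pad 930x930 to 1024x1024 (next power of 2).

Standard algorithm: 930^3 = 804357000 multiplications
Strassen's algorithm: 7^(log2(1024)) = 7^10 = 282475249 multiplications
Savings: 804357000 - 282475249 = 521881751 multiplications

Standard: 804357000 multiplications (930^3). Strassen: 282475249 multiplications (7^10, after padding to 1024x1024). Strassen reduces 8 recursive multiplications to 7 at each level.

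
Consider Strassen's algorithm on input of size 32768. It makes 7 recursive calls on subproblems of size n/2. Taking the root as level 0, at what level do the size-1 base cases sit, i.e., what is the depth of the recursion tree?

For divide and conquer with division factor 2:

Problem sizes at each level:
Level 0: 32768
Level 1: 16384
Level 2: 8192
Level 3: 4096
Level 4: 2048
Level 5: 1024
Level 6: 512
Level 7: 256
Level 8: 128
Level 9: 64
Level 10: 32
Level 11: 16
Level 12: 8
Level 13: 4
Level 14: 2
Level 15: 1

The root is level 0 and the size-1 base case is level 15 (the tree spans levels 0 through 15, i.e. 16 levels counting the root), so the depth is the number of divisions: log_2(32768) = 15

The recursion tree depth is log_2(32768) = 15. At each level, the problem size is divided by 2, so it takes 15 divisions to reduce to a base case of size 1. The algorithm makes 7 recursive calls at each level.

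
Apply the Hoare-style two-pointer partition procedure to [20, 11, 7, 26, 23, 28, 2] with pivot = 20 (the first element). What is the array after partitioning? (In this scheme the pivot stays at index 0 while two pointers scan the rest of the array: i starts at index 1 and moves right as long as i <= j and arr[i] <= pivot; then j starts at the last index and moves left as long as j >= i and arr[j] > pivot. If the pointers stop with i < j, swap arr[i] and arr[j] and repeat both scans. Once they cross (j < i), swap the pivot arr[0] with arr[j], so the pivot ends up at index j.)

Hoare-style two-pointer partition with pivot = 20:

Initial array: [20, 11, 7, 26, 23, 28, 2]

Pointers start at i = 1, j = 6.
i stops at index 3 (arr[3]=26 > 20), j stops at index 6 (arr[6]=2 <= 20): swap arr[3] and arr[6], array becomes [20, 11, 7, 2, 23, 28, 26]
i ends at 4, j ends at 3: the pointers have crossed (j < i), so scanning stops.

Swap pivot arr[0] with arr[3] to place pivot at position 3: [2, 11, 7, 20, 23, 28, 26]
Pivot position: 3

After partitioning with pivot 20, the array becomes [2, 11, 7, 20, 23, 28, 26]. The pivot is placed at index 3. All elements to the left of the pivot are <= 20, and all elements to the right are > 20.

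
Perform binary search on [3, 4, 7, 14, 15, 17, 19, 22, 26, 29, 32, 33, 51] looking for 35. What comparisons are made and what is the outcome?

Binary search for 35 in [3, 4, 7, 14, 15, 17, 19, 22, 26, 29, 32, 33, 51]:

lo=0, hi=12, mid=6, arr[mid]=19 -> 19 < 35, search right half
lo=7, hi=12, mid=9, arr[mid]=29 -> 29 < 35, search right half
lo=10, hi=12, mid=11, arr[mid]=33 -> 33 < 35, search right half
lo=12, hi=12, mid=12, arr[mid]=51 -> 51 > 35, search left half
lo=12 > hi=11, target 35 not found

Binary search determines that 35 is not in the array after 4 comparisons. The search space was exhausted without finding the target.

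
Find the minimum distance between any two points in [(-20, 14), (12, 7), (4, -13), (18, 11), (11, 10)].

Computing all pairwise distances among 5 points:

d((-20, 14), (12, 7)) = 32.7567
d((-20, 14), (4, -13)) = 36.1248
d((-20, 14), (18, 11)) = 38.1182
d((-20, 14), (11, 10)) = 31.257
d((12, 7), (4, -13)) = 21.5407
d((12, 7), (18, 11)) = 7.2111
d((12, 7), (11, 10)) = 3.1623 <-- minimum
d((4, -13), (18, 11)) = 27.7849
d((4, -13), (11, 10)) = 24.0416
d((18, 11), (11, 10)) = 7.0711

Closest pair: (12, 7) and (11, 10) with distance 3.1623

The closest pair is (12, 7) and (11, 10) with Euclidean distance 3.1623. For 5 points, brute-force pairwise comparison is shown above. For large n, the divide-and-conquer algorithm (sort by x, recurse on halves, check the dividing strip) achieves O(n log n).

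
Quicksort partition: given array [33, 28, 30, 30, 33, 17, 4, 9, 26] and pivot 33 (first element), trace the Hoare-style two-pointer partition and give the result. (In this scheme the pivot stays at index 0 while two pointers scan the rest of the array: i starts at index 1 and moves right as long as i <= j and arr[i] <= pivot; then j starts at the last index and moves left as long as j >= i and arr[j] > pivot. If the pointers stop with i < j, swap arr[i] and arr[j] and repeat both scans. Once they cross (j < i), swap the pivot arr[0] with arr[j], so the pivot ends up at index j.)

Hoare-style two-pointer partition with pivot = 33:

Initial array: [33, 28, 30, 30, 33, 17, 4, 9, 26]

Pointers start at i = 1, j = 8.
i ends at 9, j ends at 8: the pointers have crossed (j < i), so scanning stops.

Swap pivot arr[0] with arr[8] to place pivot at position 8: [26, 28, 30, 30, 33, 17, 4, 9, 33]
Pivot position: 8

After partitioning with pivot 33, the array becomes [26, 28, 30, 30, 33, 17, 4, 9, 33]. The pivot is placed at index 8. All elements to the left of the pivot are <= 33, and all elements to the right are > 33.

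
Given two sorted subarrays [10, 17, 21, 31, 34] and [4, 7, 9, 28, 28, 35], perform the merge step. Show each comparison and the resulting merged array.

Merging process:

Compare 10 vs 4: take 4 from right. Merged: [4]
Compare 10 vs 7: take 7 from right. Merged: [4, 7]
Compare 10 vs 9: take 9 from right. Merged: [4, 7, 9]
Compare 10 vs 28: take 10 from left. Merged: [4, 7, 9, 10]
Compare 17 vs 28: take 17 from left. Merged: [4, 7, 9, 10, 17]
Compare 21 vs 28: take 21 from left. Merged: [4, 7, 9, 10, 17, 21]
Compare 31 vs 28: take 28 from right. Merged: [4, 7, 9, 10, 17, 21, 28]
Compare 31 vs 28: take 28 from right. Merged: [4, 7, 9, 10, 17, 21, 28, 28]
Compare 31 vs 35: take 31 from left. Merged: [4, 7, 9, 10, 17, 21, 28, 28, 31]
Compare 34 vs 35: take 34 from left. Merged: [4, 7, 9, 10, 17, 21, 28, 28, 31, 34]
Append remaining from right: [35]. Merged: [4, 7, 9, 10, 17, 21, 28, 28, 31, 34, 35]

Final merged array: [4, 7, 9, 10, 17, 21, 28, 28, 31, 34, 35]
Total comparisons: 10

The merged array is [4, 7, 9, 10, 17, 21, 28, 28, 31, 34, 35], requiring 10 comparisons. The merge step runs in O(n) time where n is the total number of elements.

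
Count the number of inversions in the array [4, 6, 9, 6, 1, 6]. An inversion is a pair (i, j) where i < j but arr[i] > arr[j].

Finding inversions in [4, 6, 9, 6, 1, 6]:

(0, 4): arr[0]=4 > arr[4]=1
(1, 4): arr[1]=6 > arr[4]=1
(2, 3): arr[2]=9 > arr[3]=6
(2, 4): arr[2]=9 > arr[4]=1
(2, 5): arr[2]=9 > arr[5]=6
(3, 4): arr[3]=6 > arr[4]=1

Total inversions: 6

The array has 6 inversion(s): (0,4), (1,4), (2,3), (2,4), (2,5), (3,4). Each pair (i,j) satisfies i < j and arr[i] > arr[j].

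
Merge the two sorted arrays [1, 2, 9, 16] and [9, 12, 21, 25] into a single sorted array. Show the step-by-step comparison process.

Merging process:

Compare 1 vs 9: take 1 from left. Merged: [1]
Compare 2 vs 9: take 2 from left. Merged: [1, 2]
Compare 9 vs 9: take 9 from left. Merged: [1, 2, 9]
Compare 16 vs 9: take 9 from right. Merged: [1, 2, 9, 9]
Compare 16 vs 12: take 12 from right. Merged: [1, 2, 9, 9, 12]
Compare 16 vs 21: take 16 from left. Merged: [1, 2, 9, 9, 12, 16]
Append remaining from right: [21, 25]. Merged: [1, 2, 9, 9, 12, 16, 21, 25]

Final merged array: [1, 2, 9, 9, 12, 16, 21, 25]
Total comparisons: 6

The merged array is [1, 2, 9, 9, 12, 16, 21, 25], requiring 6 comparisons. The merge step runs in O(n) time where n is the total number of elements.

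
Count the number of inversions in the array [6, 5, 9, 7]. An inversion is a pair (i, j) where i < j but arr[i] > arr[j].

Finding inversions in [6, 5, 9, 7]:

(0, 1): arr[0]=6 > arr[1]=5
(2, 3): arr[2]=9 > arr[3]=7

Total inversions: 2

The array has 2 inversion(s): (0,1), (2,3). Each pair (i,j) satisfies i < j and arr[i] > arr[j].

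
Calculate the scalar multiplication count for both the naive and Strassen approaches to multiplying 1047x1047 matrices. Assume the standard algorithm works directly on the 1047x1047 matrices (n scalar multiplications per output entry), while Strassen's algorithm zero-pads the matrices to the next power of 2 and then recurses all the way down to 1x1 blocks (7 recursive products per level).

Matrix multiplication for 1047x1047 matrices:

Strassen's algorithm requires power-of-2 dimensions. Pad 1047x1047 to 2048x2048 (next power of 2).

Standard algorithm: 1047^3 = 1147730823 multiplications
Strassen's algorithm: 7^(log2(2048)) = 7^11 = 1977326743 multiplications
Difference: 1147730823 - 1977326743 = -829595920 (Strassen uses MORE here due to padding overhead — for small or just-over-power-of-2 n, padding can outweigh the per-level savings)

Standard: 1147730823 multiplications (1047^3). Strassen: 1977326743 multiplications (7^11, after padding to 2048x2048). Strassen reduces 8 recursive multiplications to 7 at each level.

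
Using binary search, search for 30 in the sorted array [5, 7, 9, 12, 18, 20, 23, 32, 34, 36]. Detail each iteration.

Binary search for 30 in [5, 7, 9, 12, 18, 20, 23, 32, 34, 36]:

lo=0, hi=9, mid=4, arr[mid]=18 -> 18 < 30, search right half
lo=5, hi=9, mid=7, arr[mid]=32 -> 32 > 30, search left half
lo=5, hi=6, mid=5, arr[mid]=20 -> 20 < 30, search right half
lo=6, hi=6, mid=6, arr[mid]=23 -> 23 < 30, search right half
lo=7 > hi=6, target 30 not found

Binary search determines that 30 is not in the array after 4 comparisons. The search space was exhausted without finding the target.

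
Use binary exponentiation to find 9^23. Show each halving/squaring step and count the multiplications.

Computing 9^23 by squaring (build up from 9^1; each line after the first costs one multiplication):

9^1 = 9
9^2 = (9^1)^2 = 9^2 = 81
9^4 = (9^2)^2 = 81^2 = 6561
9^5 = 9 * 9^4 = 9 * 6561 = 59049
9^10 = (9^5)^2 = 59049^2 = 3486784401
9^11 = 9 * 9^10 = 9 * 3486784401 = 31381059609
9^22 = (9^11)^2 = 31381059609^2 = 984770902183611232881
9^23 = 9 * 9^22 = 9 * 984770902183611232881 = 8862938119652501095929

Result: 8862938119652501095929
Multiplications needed: 7 (7 lines after 9^1)

9^23 = 8862938119652501095929. Using exponentiation by squaring, this requires 7 multiplications. The key idea: if the exponent is even, square the half-power; if odd, multiply by the base once.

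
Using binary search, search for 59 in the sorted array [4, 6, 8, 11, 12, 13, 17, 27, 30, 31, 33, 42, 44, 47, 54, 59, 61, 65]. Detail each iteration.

Binary search for 59 in [4, 6, 8, 11, 12, 13, 17, 27, 30, 31, 33, 42, 44, 47, 54, 59, 61, 65]:

lo=0, hi=17, mid=8, arr[mid]=30 -> 30 < 59, search right half
lo=9, hi=17, mid=13, arr[mid]=47 -> 47 < 59, search right half
lo=14, hi=17, mid=15, arr[mid]=59 -> Found target at index 15!

Binary search finds 59 at index 15 after 3 comparisons. The search repeatedly halves the search space by comparing with the middle element.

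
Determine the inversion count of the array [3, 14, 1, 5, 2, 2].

Finding inversions in [3, 14, 1, 5, 2, 2]:

(0, 2): arr[0]=3 > arr[2]=1
(0, 4): arr[0]=3 > arr[4]=2
(0, 5): arr[0]=3 > arr[5]=2
(1, 2): arr[1]=14 > arr[2]=1
(1, 3): arr[1]=14 > arr[3]=5
(1, 4): arr[1]=14 > arr[4]=2
(1, 5): arr[1]=14 > arr[5]=2
(3, 4): arr[3]=5 > arr[4]=2
(3, 5): arr[3]=5 > arr[5]=2

Total inversions: 9

The array has 9 inversion(s): (0,2), (0,4), (0,5), (1,2), (1,3), (1,4), (1,5), (3,4), (3,5). Each pair (i,j) satisfies i < j and arr[i] > arr[j].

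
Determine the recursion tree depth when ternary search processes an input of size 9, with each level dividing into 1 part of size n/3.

For divide and conquer with division factor 3:

Problem sizes at each level:
Level 0: 9
Level 1: 3
Level 2: 1

The root is level 0 and the size-1 base case is level 2 (the tree spans levels 0 through 2, i.e. 3 levels counting the root), so the depth is the number of divisions: log_3(9) = 2

The recursion tree depth is log_3(9) = 2. At each level, the problem size is divided by 3, so it takes 2 divisions to reduce to a base case of size 1. The algorithm makes 1 recursive call at each level.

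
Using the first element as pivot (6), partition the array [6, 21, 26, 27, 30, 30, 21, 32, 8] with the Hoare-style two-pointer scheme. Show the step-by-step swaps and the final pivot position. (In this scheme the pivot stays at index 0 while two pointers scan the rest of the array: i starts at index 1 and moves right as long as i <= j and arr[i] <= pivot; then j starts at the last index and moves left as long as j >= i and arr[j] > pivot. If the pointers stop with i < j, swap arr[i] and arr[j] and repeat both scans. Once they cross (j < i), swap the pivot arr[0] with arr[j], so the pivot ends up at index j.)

Hoare-style two-pointer partition with pivot = 6:

Initial array: [6, 21, 26, 27, 30, 30, 21, 32, 8]

Pointers start at i = 1, j = 8.
i ends at 1, j ends at 0: the pointers have crossed (j < i), so scanning stops.

j = 0, so swapping arr[0] with arr[j] leaves the pivot at position 0: [6, 21, 26, 27, 30, 30, 21, 32, 8]
Pivot position: 0

After partitioning with pivot 6, the array becomes [6, 21, 26, 27, 30, 30, 21, 32, 8]. The pivot is placed at index 0. All elements to the left of the pivot are <= 6, and all elements to the right are > 6.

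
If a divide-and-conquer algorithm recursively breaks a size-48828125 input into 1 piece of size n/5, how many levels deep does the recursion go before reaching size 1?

For divide and conquer with division factor 5:

Problem sizes at each level:
Level 0: 48828125
Level 1: 9765625
Level 2: 1953125
Level 3: 390625
Level 4: 78125
Level 5: 15625
Level 6: 3125
Level 7: 625
Level 8: 125
Level 9: 25
Level 10: 5
Level 11: 1

The root is level 0 and the size-1 base case is level 11 (the tree spans levels 0 through 11, i.e. 12 levels counting the root), so the depth is the number of divisions: log_5(48828125) = 11

The recursion tree depth is log_5(48828125) = 11. At each level, the problem size is divided by 5, so it takes 11 divisions to reduce to a base case of size 1. The algorithm makes 1 recursive call at each level.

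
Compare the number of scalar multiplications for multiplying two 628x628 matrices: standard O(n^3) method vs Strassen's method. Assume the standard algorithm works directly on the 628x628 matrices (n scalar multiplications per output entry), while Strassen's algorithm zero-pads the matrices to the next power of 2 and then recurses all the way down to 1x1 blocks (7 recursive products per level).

Matrix multiplication for 628x628 matrices:

Strassen's algorithm requires power-of-2 dimensions. Pad 628x628 to 1024x1024 (next power of 2).

Standard algorithm: 628^3 = 247673152 multiplications
Strassen's algorithm: 7^(log2(1024)) = 7^10 = 282475249 multiplications
Difference: 247673152 - 282475249 = -34802097 (Strassen uses MORE here due to padding overhead — for small or just-over-power-of-2 n, padding can outweigh the per-level savings)

Standard: 247673152 multiplications (628^3). Strassen: 282475249 multiplications (7^10, after padding to 1024x1024). Strassen reduces 8 recursive multiplications to 7 at each level.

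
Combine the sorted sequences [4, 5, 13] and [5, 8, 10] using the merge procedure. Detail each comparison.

Merging process:

Compare 4 vs 5: take 4 from left. Merged: [4]
Compare 5 vs 5: take 5 from left. Merged: [4, 5]
Compare 13 vs 5: take 5 from right. Merged: [4, 5, 5]
Compare 13 vs 8: take 8 from right. Merged: [4, 5, 5, 8]
Compare 13 vs 10: take 10 from right. Merged: [4, 5, 5, 8, 10]
Append remaining from left: [13]. Merged: [4, 5, 5, 8, 10, 13]

Final merged array: [4, 5, 5, 8, 10, 13]
Total comparisons: 5

The merged array is [4, 5, 5, 8, 10, 13], requiring 5 comparisons. The merge step runs in O(n) time where n is the total number of elements.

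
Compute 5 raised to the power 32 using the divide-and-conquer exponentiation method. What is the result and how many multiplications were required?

Computing 5^32 by squaring (build up from 5^1; each line after the first costs one multiplication):

5^1 = 5
5^2 = (5^1)^2 = 5^2 = 25
5^4 = (5^2)^2 = 25^2 = 625
5^8 = (5^4)^2 = 625^2 = 390625
5^16 = (5^8)^2 = 390625^2 = 152587890625
5^32 = (5^16)^2 = 152587890625^2 = 23283064365386962890625

Result: 23283064365386962890625
Multiplications needed: 5 (5 lines after 5^1)

5^32 = 23283064365386962890625. Using exponentiation by squaring, this requires 5 multiplications. The key idea: if the exponent is even, square the half-power; if odd, multiply by the base once.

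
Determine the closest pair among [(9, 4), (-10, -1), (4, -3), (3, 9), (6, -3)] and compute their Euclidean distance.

Computing all pairwise distances among 5 points:

d((9, 4), (-10, -1)) = 19.6469
d((9, 4), (4, -3)) = 8.6023
d((9, 4), (3, 9)) = 7.8102
d((9, 4), (6, -3)) = 7.6158
d((-10, -1), (4, -3)) = 14.1421
d((-10, -1), (3, 9)) = 16.4012
d((-10, -1), (6, -3)) = 16.1245
d((4, -3), (3, 9)) = 12.0416
d((4, -3), (6, -3)) = 2.0 <-- minimum
d((3, 9), (6, -3)) = 12.3693

Closest pair: (4, -3) and (6, -3) with distance 2.0

The closest pair is (4, -3) and (6, -3) with Euclidean distance 2.0. For 5 points, brute-force pairwise comparison is shown above. For large n, the divide-and-conquer algorithm (sort by x, recurse on halves, check the dividing strip) achieves O(n log n).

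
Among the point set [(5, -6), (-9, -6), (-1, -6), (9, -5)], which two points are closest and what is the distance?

Computing all pairwise distances among 4 points:

d((5, -6), (-9, -6)) = 14.0
d((5, -6), (-1, -6)) = 6.0
d((5, -6), (9, -5)) = 4.1231 <-- minimum
d((-9, -6), (-1, -6)) = 8.0
d((-9, -6), (9, -5)) = 18.0278
d((-1, -6), (9, -5)) = 10.0499

Closest pair: (5, -6) and (9, -5) with distance 4.1231

The closest pair is (5, -6) and (9, -5) with Euclidean distance 4.1231. For 4 points, brute-force pairwise comparison is shown above. For large n, the divide-and-conquer algorithm (sort by x, recurse on halves, check the dividing strip) achieves O(n log n).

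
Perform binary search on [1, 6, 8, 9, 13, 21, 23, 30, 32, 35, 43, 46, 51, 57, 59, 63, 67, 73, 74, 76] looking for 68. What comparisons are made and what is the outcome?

Binary search for 68 in [1, 6, 8, 9, 13, 21, 23, 30, 32, 35, 43, 46, 51, 57, 59, 63, 67, 73, 74, 76]:

lo=0, hi=19, mid=9, arr[mid]=35 -> 35 < 68, search right half
lo=10, hi=19, mid=14, arr[mid]=59 -> 59 < 68, search right half
lo=15, hi=19, mid=17, arr[mid]=73 -> 73 > 68, search left half
lo=15, hi=16, mid=15, arr[mid]=63 -> 63 < 68, search right half
lo=16, hi=16, mid=16, arr[mid]=67 -> 67 < 68, search right half
lo=17 > hi=16, target 68 not found

Binary search determines that 68 is not in the array after 5 comparisons. The search space was exhausted without finding the target.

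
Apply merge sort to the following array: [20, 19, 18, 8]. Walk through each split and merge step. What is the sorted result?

Merge sort trace:

Split: [20, 19, 18, 8] -> [20, 19] and [18, 8]
  Split: [20, 19] -> [20] and [19]
  Merge: [20] + [19] -> [19, 20]
  Split: [18, 8] -> [18] and [8]
  Merge: [18] + [8] -> [8, 18]
Merge: [19, 20] + [8, 18] -> [8, 18, 19, 20]

Final sorted array: [8, 18, 19, 20]

The merge sort proceeds by recursively splitting the array and merging sorted halves.
After all merges, the sorted array is [8, 18, 19, 20].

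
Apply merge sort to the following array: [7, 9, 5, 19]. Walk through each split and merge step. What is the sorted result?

Merge sort trace:

Split: [7, 9, 5, 19] -> [7, 9] and [5, 19]
  Split: [7, 9] -> [7] and [9]
  Merge: [7] + [9] -> [7, 9]
  Split: [5, 19] -> [5] and [19]
  Merge: [5] + [19] -> [5, 19]
Merge: [7, 9] + [5, 19] -> [5, 7, 9, 19]

Final sorted array: [5, 7, 9, 19]

The merge sort proceeds by recursively splitting the array and merging sorted halves.
After all merges, the sorted array is [5, 7, 9, 19].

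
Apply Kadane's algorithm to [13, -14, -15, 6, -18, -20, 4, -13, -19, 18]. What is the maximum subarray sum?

Using Kadane's algorithm on [13, -14, -15, 6, -18, -20, 4, -13, -19, 18]:

Scanning through the array:
Position 1 (value -14): max_ending_here = -1, max_so_far = 13
Position 2 (value -15): max_ending_here = -15, max_so_far = 13
Position 3 (value 6): max_ending_here = 6, max_so_far = 13
Position 4 (value -18): max_ending_here = -12, max_so_far = 13
Position 5 (value -20): max_ending_here = -20, max_so_far = 13
Position 6 (value 4): max_ending_here = 4, max_so_far = 13
Position 7 (value -13): max_ending_here = -9, max_so_far = 13
Position 8 (value -19): max_ending_here = -19, max_so_far = 13
Position 9 (value 18): max_ending_here = 18, max_so_far = 18

Maximum subarray: [18]
Maximum sum: 18

The maximum subarray is [18] with sum 18. This subarray runs from index 9 to index 9.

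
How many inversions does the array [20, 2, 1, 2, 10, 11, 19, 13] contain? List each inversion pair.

Finding inversions in [20, 2, 1, 2, 10, 11, 19, 13]:

(0, 1): arr[0]=20 > arr[1]=2
(0, 2): arr[0]=20 > arr[2]=1
(0, 3): arr[0]=20 > arr[3]=2
(0, 4): arr[0]=20 > arr[4]=10
(0, 5): arr[0]=20 > arr[5]=11
(0, 6): arr[0]=20 > arr[6]=19
(0, 7): arr[0]=20 > arr[7]=13
(1, 2): arr[1]=2 > arr[2]=1
(6, 7): arr[6]=19 > arr[7]=13

Total inversions: 9

The array has 9 inversion(s): (0,1), (0,2), (0,3), (0,4), (0,5), (0,6), (0,7), (1,2), (6,7). Each pair (i,j) satisfies i < j and arr[i] > arr[j].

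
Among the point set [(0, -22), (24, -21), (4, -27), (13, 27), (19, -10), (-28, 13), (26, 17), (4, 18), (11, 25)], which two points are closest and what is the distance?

Computing all pairwise distances among 9 points:

d((0, -22), (24, -21)) = 24.0208
d((0, -22), (4, -27)) = 6.4031
d((0, -22), (13, 27)) = 50.6952
d((0, -22), (19, -10)) = 22.4722
d((0, -22), (-28, 13)) = 44.8219
d((0, -22), (26, 17)) = 46.8722
d((0, -22), (4, 18)) = 40.1995
d((0, -22), (11, 25)) = 48.2701
d((24, -21), (4, -27)) = 20.8806
d((24, -21), (13, 27)) = 49.2443
d((24, -21), (19, -10)) = 12.083
d((24, -21), (-28, 13)) = 62.1289
d((24, -21), (26, 17)) = 38.0526
d((24, -21), (4, 18)) = 43.8292
d((24, -21), (11, 25)) = 47.8017
d((4, -27), (13, 27)) = 54.7449
d((4, -27), (19, -10)) = 22.6716
d((4, -27), (-28, 13)) = 51.225
d((4, -27), (26, 17)) = 49.1935
d((4, -27), (4, 18)) = 45.0
d((4, -27), (11, 25)) = 52.469
d((13, 27), (19, -10)) = 37.4833
d((13, 27), (-28, 13)) = 43.3244
d((13, 27), (26, 17)) = 16.4012
d((13, 27), (4, 18)) = 12.7279
d((13, 27), (11, 25)) = 2.8284 <-- minimum
d((19, -10), (-28, 13)) = 52.3259
d((19, -10), (26, 17)) = 27.8927
d((19, -10), (4, 18)) = 31.7648
d((19, -10), (11, 25)) = 35.9026
d((-28, 13), (26, 17)) = 54.1479
d((-28, 13), (4, 18)) = 32.3883
d((-28, 13), (11, 25)) = 40.8044
d((26, 17), (4, 18)) = 22.0227
d((26, 17), (11, 25)) = 17.0
d((4, 18), (11, 25)) = 9.8995

Closest pair: (13, 27) and (11, 25) with distance 2.8284

The closest pair is (13, 27) and (11, 25) with Euclidean distance 2.8284. For 9 points, brute-force pairwise comparison is shown above. For large n, the divide-and-conquer algorithm (sort by x, recurse on halves, check the dividing strip) achieves O(n log n).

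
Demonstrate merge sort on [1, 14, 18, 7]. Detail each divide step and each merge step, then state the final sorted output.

Merge sort trace:

Split: [1, 14, 18, 7] -> [1, 14] and [18, 7]
  Split: [1, 14] -> [1] and [14]
  Merge: [1] + [14] -> [1, 14]
  Split: [18, 7] -> [18] and [7]
  Merge: [18] + [7] -> [7, 18]
Merge: [1, 14] + [7, 18] -> [1, 7, 14, 18]

Final sorted array: [1, 7, 14, 18]

The merge sort proceeds by recursively splitting the array and merging sorted halves.
After all merges, the sorted array is [1, 7, 14, 18].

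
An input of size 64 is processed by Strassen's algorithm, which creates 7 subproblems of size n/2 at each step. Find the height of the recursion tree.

For divide and conquer with division factor 2:

Problem sizes at each level:
Level 0: 64
Level 1: 32
Level 2: 16
Level 3: 8
Level 4: 4
Level 5: 2
Level 6: 1

The root is level 0 and the size-1 base case is level 6 (the tree spans levels 0 through 6, i.e. 7 levels counting the root), so the depth is the number of divisions: log_2(64) = 6

The recursion tree depth is log_2(64) = 6. At each level, the problem size is divided by 2, so it takes 6 divisions to reduce to a base case of size 1. The algorithm makes 7 recursive calls at each level.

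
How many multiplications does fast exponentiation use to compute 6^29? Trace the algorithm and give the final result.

Computing 6^29 by squaring (build up from 6^1; each line after the first costs one multiplication):

6^1 = 6
6^2 = (6^1)^2 = 6^2 = 36
6^3 = 6 * 6^2 = 6 * 36 = 216
6^6 = (6^3)^2 = 216^2 = 46656
6^7 = 6 * 6^6 = 6 * 46656 = 279936
6^14 = (6^7)^2 = 279936^2 = 78364164096
6^28 = (6^14)^2 = 78364164096^2 = 6140942214464815497216
6^29 = 6 * 6^28 = 6 * 6140942214464815497216 = 36845653286788892983296

Result: 36845653286788892983296
Multiplications needed: 7 (7 lines after 6^1)

6^29 = 36845653286788892983296. Using exponentiation by squaring, this requires 7 multiplications. The key idea: if the exponent is even, square the half-power; if odd, multiply by the base once.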